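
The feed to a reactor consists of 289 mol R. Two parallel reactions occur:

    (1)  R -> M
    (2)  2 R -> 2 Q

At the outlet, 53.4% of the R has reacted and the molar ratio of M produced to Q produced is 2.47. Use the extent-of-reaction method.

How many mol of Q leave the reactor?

44.5 mol

Conversion of R: R consumed = 0.534 × 289 = 154.3 mol = 1ξ₁ + 2ξ₂.
Selectivity: 1ξ₁ / (2ξ₂) = 2.47 → ξ₁ = 4.94 ξ₂.
Substitute: (1·4.94 + 2) ξ₂ = 154.3 → ξ₂ = 22.24 mol, ξ₁ = 109.9 mol.
Outlet amounts (n = n₀ + Σ ν·ξ):
  R: 289 − 1(109.9) − 2(22.24) = 134.7
  M: 0 + 1(109.9) = 109.9
  Q: 0 + 2(22.24) = 44.47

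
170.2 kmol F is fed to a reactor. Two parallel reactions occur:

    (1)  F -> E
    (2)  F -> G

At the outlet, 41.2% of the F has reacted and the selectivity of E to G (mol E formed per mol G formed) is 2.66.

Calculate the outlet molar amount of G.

19.2 kmol

Conversion of F: F consumed = 0.412 × 170.2 = 70.12 kmol = 1ξ₁ + 1ξ₂.
Selectivity: 1ξ₁ / (1ξ₂) = 2.66 → ξ₁ = 2.66 ξ₂.
Substitute: (1·2.66 + 1) ξ₂ = 70.12 → ξ₂ = 19.16 kmol, ξ₁ = 50.96 kmol.
Outlet amounts (n = n₀ + Σ ν·ξ):
  F: 170.2 − 1(50.96) − 1(19.16) = 100.1
  E: 0 + 1(50.96) = 50.96
  G: 0 + 1(19.16) = 19.16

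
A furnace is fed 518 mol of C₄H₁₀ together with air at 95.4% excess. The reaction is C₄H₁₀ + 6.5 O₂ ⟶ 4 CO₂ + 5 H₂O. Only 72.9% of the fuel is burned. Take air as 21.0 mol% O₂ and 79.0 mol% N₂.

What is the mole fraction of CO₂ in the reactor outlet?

Stoichiometric O₂ = 6.5 × 518 = 3367 mol; O₂ fed = 3367 × 1.954 = 6579 mol.
N₂ fed = 6579 × 79/21 = 24750 mol.
Fuel reacted = 0.729 × 518 → ξ = 377.6 mol.
Outlet (n = n₀ + ν ξ):
  C₄H₁₀: 518 − 1(377.6) = 140.4
  O₂: 6579 − 6.5(377.6) = 4125
  N₂: 24750 (inert)
  CO₂: 0 + 4(377.6) = 1510
  H₂O: 0 + 5(377.6) = 1888
Total out = 32410 mol; y_CO₂ = 1510 / 32410 = 0.0466.

0.0466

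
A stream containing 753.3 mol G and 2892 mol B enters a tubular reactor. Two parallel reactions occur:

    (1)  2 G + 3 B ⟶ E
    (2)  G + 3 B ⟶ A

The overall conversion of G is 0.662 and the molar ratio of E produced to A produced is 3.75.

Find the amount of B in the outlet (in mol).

Conversion of G: G consumed = 0.662 × 753.3 = 498.7 mol = 2ξ₁ + 1ξ₂.
Selectivity: 1ξ₁ / (1ξ₂) = 3.75 → ξ₁ = 3.75 ξ₂.
Substitute: (2·3.75 + 1) ξ₂ = 498.7 → ξ₂ = 58.67 mol, ξ₁ = 220 mol.
Outlet amounts (n = n₀ + Σ ν·ξ):
  G: 753.3 − 2(220) − 1(58.67) = 254.6
  B: 2892 − 3(220) − 3(58.67) = 2056
  E: 0 + 1(220) = 220
  A: 0 + 1(58.67) = 58.67

2060 mol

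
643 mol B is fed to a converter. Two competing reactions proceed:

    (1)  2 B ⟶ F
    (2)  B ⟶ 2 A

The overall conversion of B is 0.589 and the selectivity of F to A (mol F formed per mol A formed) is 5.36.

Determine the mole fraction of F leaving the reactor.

0.378

Conversion of B: B consumed = 0.589 × 643 = 378.7 mol = 2ξ₁ + 1ξ₂.
Selectivity: 1ξ₁ / (2ξ₂) = 5.36 → ξ₁ = 10.72 ξ₂.
Substitute: (2·10.72 + 1) ξ₂ = 378.7 → ξ₂ = 16.88 mol, ξ₁ = 180.9 mol.
Outlet amounts (n = n₀ + Σ ν·ξ):
  B: 643 − 2(180.9) − 1(16.88) = 264.3
  F: 0 + 1(180.9) = 180.9
  A: 0 + 2(16.88) = 33.75
Total out = 479 mol; y_F = 180.9 / 479 = 0.3778.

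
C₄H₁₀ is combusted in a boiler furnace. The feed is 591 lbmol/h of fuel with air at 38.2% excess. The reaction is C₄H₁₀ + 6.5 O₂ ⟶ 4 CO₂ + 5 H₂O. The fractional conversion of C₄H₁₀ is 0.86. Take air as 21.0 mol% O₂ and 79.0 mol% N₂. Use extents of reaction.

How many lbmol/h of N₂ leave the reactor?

Stoichiometric O₂ = 6.5 × 591 = 3842 lbmol/h; O₂ fed = 3842 × 1.382 = 5309 lbmol/h.
N₂ fed = 5309 × 79/21 = 19970 lbmol/h.
Fuel reacted = 0.86 × 591 → ξ = 508.3 lbmol/h.
Outlet (n = n₀ + ν ξ):
  C₄H₁₀: 591 − 1(508.3) = 82.74
  O₂: 5309 − 6.5(508.3) = 2005
  N₂: 19970 (inert)
  CO₂: 0 + 4(508.3) = 2033
  H₂O: 0 + 5(508.3) = 2541

20000 lbmol/h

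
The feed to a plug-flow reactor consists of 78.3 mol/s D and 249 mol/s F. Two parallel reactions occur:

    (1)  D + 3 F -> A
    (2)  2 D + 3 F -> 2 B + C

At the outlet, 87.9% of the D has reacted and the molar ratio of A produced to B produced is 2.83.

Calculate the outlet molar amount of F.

69.5 mol/s

Conversion of D: D consumed = 0.879 × 78.3 = 68.83 mol/s = 1ξ₁ + 2ξ₂.
Selectivity: 1ξ₁ / (2ξ₂) = 2.83 → ξ₁ = 5.66 ξ₂.
Substitute: (1·5.66 + 2) ξ₂ = 68.83 → ξ₂ = 8.985 mol/s, ξ₁ = 50.86 mol/s.
Outlet amounts (n = n₀ + Σ ν·ξ):
  D: 78.3 − 1(50.86) − 2(8.985) = 9.474
  F: 249 − 3(50.86) − 3(8.985) = 69.48
  A: 0 + 1(50.86) = 50.86
  B: 0 + 2(8.985) = 17.97
  C: 0 + 1(8.985) = 8.985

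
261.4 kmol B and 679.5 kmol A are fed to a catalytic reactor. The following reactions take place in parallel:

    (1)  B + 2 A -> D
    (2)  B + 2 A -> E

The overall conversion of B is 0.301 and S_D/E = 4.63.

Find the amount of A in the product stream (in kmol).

522 kmol

Conversion of B: B consumed = 0.301 × 261.4 = 78.68 kmol = 1ξ₁ + 1ξ₂.
Selectivity: 1ξ₁ / (1ξ₂) = 4.63 → ξ₁ = 4.63 ξ₂.
Substitute: (1·4.63 + 1) ξ₂ = 78.68 → ξ₂ = 13.98 kmol, ξ₁ = 64.71 kmol.
Outlet amounts (n = n₀ + Σ ν·ξ):
  B: 261.4 − 1(64.71) − 1(13.98) = 182.7
  A: 679.5 − 2(64.71) − 2(13.98) = 522.1
  D: 0 + 1(64.71) = 64.71
  E: 0 + 1(13.98) = 13.98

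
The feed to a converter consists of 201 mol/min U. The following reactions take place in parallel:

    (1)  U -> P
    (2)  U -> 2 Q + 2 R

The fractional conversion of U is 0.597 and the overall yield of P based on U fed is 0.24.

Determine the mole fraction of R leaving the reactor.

Yield of P: 1ξ₁ / 201 = 0.24 → ξ₁ = 48.24 mol/min.
Conversion of U: 1ξ₁ + 1ξ₂ = 0.597 × 201 = 120 → ξ₂ = 71.76 mol/min.
Outlet amounts (n = n₀ + Σ ν·ξ):
  U: 201 − 1(48.24) − 1(71.76) = 81
  P: 0 + 1(48.24) = 48.24
  Q: 0 + 2(71.76) = 143.5
  R: 0 + 2(71.76) = 143.5
Total out = 416.3 mol/min; y_R = 143.5 / 416.3 = 0.3448.

0.345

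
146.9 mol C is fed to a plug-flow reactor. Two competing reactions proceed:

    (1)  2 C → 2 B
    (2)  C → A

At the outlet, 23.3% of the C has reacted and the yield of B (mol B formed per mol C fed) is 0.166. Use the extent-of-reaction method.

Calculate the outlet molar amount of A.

Yield of B: 2ξ₁ / 146.9 = 0.166 → ξ₁ = 12.19 mol.
Conversion of C: 2ξ₁ + 1ξ₂ = 0.233 × 146.9 = 34.23 → ξ₂ = 9.842 mol.
Outlet amounts (n = n₀ + Σ ν·ξ):
  C: 146.9 − 2(12.19) − 1(9.842) = 112.7
  B: 0 + 2(12.19) = 24.39
  A: 0 + 1(9.842) = 9.842

9.84 mol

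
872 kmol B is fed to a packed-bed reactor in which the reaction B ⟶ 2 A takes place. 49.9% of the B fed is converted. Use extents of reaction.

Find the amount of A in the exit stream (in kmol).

B reacted = 0.499 × 872 = 435.1 kmol; ν_B = −1, so ξ = 435.1/1 = 435.1 kmol.
Outlet amounts (n = n₀ + ν ξ):
  B: 872 − 1(435.1) = 436.9
  A: 0 + 2(435.1) = 870.3

870 kmol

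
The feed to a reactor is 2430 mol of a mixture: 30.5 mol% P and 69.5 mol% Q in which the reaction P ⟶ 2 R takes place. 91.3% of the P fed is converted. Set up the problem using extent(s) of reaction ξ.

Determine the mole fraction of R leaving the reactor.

P reacted = 0.913 × 741.1 = 676.7 mol; ν_P = −1, so ξ = 676.7/1 = 676.7 mol.
Outlet amounts (n = n₀ + ν ξ):
  P: 741.1 − 1(676.7) = 64.48
  R: 0 + 2(676.7) = 1353
  Q: 1689 (inert)
Total out = 3107 mol; y_R = 1353 / 3107 = 0.4356.

0.436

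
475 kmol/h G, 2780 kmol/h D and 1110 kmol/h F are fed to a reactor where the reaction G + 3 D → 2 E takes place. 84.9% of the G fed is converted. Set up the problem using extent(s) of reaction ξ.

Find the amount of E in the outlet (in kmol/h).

G reacted = 0.849 × 475 = 403.3 kmol/h; ν_G = −1, so ξ = 403.3/1 = 403.3 kmol/h.
Outlet amounts (n = n₀ + ν ξ):
  G: 475 − 1(403.3) = 71.73
  D: 2780 − 3(403.3) = 1570
  E: 0 + 2(403.3) = 806.5
  F: 1110 (inert)

807 kmol/h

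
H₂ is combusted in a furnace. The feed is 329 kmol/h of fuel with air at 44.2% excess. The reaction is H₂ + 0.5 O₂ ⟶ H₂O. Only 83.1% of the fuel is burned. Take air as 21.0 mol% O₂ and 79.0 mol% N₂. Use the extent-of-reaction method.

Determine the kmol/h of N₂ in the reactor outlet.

Stoichiometric O₂ = 0.5 × 329 = 164.5 kmol/h; O₂ fed = 164.5 × 1.442 = 237.2 kmol/h.
N₂ fed = 237.2 × 79/21 = 892.4 kmol/h.
Fuel reacted = 0.831 × 329 → ξ = 273.4 kmol/h.
Outlet (n = n₀ + ν ξ):
  H₂: 329 − 1(273.4) = 55.6
  O₂: 237.2 − 0.5(273.4) = 100.5
  N₂: 892.4 (inert)
  H₂O: 0 + 1(273.4) = 273.4

892 kmol/h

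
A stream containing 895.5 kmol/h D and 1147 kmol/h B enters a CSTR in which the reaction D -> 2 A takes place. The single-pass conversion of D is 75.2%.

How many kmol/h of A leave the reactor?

1350 kmol/h

D reacted = 0.752 × 895.5 = 673.4 kmol/h; ν_D = −1, so ξ = 673.4/1 = 673.4 kmol/h.
Outlet amounts (n = n₀ + ν ξ):
  D: 895.5 − 1(673.4) = 222.1
  A: 0 + 2(673.4) = 1347
  B: 1147 (inert)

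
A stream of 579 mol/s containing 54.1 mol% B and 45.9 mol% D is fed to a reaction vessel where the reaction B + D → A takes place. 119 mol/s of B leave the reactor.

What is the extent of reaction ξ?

ξ = 194 mol/s

For B: n = n₀ − 1ξ → 119 = 313.2 − 1ξ, giving ξ = 194.2 mol/s.
Outlet amounts (n = n₀ + ν ξ):
  B: 313.2 − 1(194.2) = 119
  D: 265.8 − 1(194.2) = 71.52
  A: 0 + 1(194.2) = 194.2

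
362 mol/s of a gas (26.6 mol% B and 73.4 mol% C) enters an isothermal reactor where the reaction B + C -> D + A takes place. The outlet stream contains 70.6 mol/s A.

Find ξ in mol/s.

ξ = 70.6 mol/s

For A: n = n₀ + 1ξ → 70.6 = 0 + 1ξ, giving ξ = 70.6 mol/s.
Outlet amounts (n = n₀ + ν ξ):
  B: 96.29 − 1(70.6) = 25.69
  C: 265.7 − 1(70.6) = 195.1
  D: 0 + 1(70.6) = 70.6
  A: 0 + 1(70.6) = 70.6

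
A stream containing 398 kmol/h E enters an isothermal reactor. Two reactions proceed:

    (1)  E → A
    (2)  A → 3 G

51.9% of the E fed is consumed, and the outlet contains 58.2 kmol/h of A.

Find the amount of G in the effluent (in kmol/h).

445 kmol/h

Conversion of E: E consumed = 1ξ₁ = 0.519 × 398 → ξ₁ = 206.6 kmol/h.
A balance: n_A = 0 + 1ξ₁ − 1ξ₂ = 58.2 → ξ₂ = (1·206.6 − 58.2)/1 = 148.4 kmol/h.
Outlet amounts (n = n₀ + Σ ν·ξ):
  E: 398 − 1(206.6) = 191.4
  A: 0 + 1(206.6) − 1(148.4) = 58.2
  G: 0 + 3(148.4) = 445.1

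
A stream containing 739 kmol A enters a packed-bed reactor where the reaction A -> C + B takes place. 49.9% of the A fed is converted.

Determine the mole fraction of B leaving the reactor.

A reacted = 0.499 × 739 = 368.8 kmol; ν_A = −1, so ξ = 368.8/1 = 368.8 kmol.
Outlet amounts (n = n₀ + ν ξ):
  A: 739 − 1(368.8) = 370.2
  C: 0 + 1(368.8) = 368.8
  B: 0 + 1(368.8) = 368.8
Total out = 1108 kmol; y_B = 368.8 / 1108 = 0.3329.

0.333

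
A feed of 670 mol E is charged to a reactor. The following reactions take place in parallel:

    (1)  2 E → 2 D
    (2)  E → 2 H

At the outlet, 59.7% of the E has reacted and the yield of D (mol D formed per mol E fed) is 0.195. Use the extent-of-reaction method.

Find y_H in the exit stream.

Yield of D: 2ξ₁ / 670 = 0.195 → ξ₁ = 65.33 mol.
Conversion of E: 2ξ₁ + 1ξ₂ = 0.597 × 670 = 400 → ξ₂ = 269.3 mol.
Outlet amounts (n = n₀ + Σ ν·ξ):
  E: 670 − 2(65.33) − 1(269.3) = 270
  D: 0 + 2(65.33) = 130.7
  H: 0 + 2(269.3) = 538.7
Total out = 939.3 mol; y_H = 538.7 / 939.3 = 0.5735.

0.573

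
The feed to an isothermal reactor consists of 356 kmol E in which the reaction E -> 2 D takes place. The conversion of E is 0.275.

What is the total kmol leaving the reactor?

E reacted = 0.275 × 356 = 97.9 kmol; ν_E = −1, so ξ = 97.9/1 = 97.9 kmol.
Outlet amounts (n = n₀ + ν ξ):
  E: 356 − 1(97.9) = 258.1
  D: 0 + 2(97.9) = 195.8
Total out = 258.1 + 195.8 = 453.9 kmol.

454 kmol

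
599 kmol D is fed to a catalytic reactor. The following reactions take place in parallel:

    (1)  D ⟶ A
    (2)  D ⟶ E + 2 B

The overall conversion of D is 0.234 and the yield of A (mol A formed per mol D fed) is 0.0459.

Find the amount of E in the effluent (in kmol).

113 kmol

Yield of A: 1ξ₁ / 599 = 0.0459 → ξ₁ = 27.49 kmol.
Conversion of D: 1ξ₁ + 1ξ₂ = 0.234 × 599 = 140.2 → ξ₂ = 112.7 kmol.
Outlet amounts (n = n₀ + Σ ν·ξ):
  D: 599 − 1(27.49) − 1(112.7) = 458.8
  A: 0 + 1(27.49) = 27.49
  E: 0 + 1(112.7) = 112.7
  B: 0 + 2(112.7) = 225.3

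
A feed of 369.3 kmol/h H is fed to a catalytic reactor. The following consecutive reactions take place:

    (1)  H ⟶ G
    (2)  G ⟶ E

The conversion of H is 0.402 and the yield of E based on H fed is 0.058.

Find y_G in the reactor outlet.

0.344

Conversion of H: H consumed = 1ξ₁ = 0.402 × 369.3 → ξ₁ = 148.5 kmol/h.
Yield of E: 1ξ₂ / 369.3 = 0.058 → ξ₂ = 21.42 kmol/h.
Outlet amounts (n = n₀ + Σ ν·ξ):
  H: 369.3 − 1(148.5) = 220.8
  G: 0 + 1(148.5) − 1(21.42) = 127
  E: 0 + 1(21.42) = 21.42
Total out = 369.3 kmol/h; y_G = 127 / 369.3 = 0.344.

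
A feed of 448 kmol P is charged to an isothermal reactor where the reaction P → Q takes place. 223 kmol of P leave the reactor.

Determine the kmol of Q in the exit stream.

225 kmol

For P: n = n₀ − 1ξ → 223 = 448 − 1ξ, giving ξ = 225 kmol.
Outlet amounts (n = n₀ + ν ξ):
  P: 448 − 1(225) = 223
  Q: 0 + 1(225) = 225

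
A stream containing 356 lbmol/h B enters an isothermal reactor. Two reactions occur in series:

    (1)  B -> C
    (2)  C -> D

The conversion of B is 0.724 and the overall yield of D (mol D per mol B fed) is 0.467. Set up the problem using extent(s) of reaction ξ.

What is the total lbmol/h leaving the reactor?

356 lbmol/h

Conversion of B: B consumed = 1ξ₁ = 0.724 × 356 → ξ₁ = 257.7 lbmol/h.
Yield of D: 1ξ₂ / 356 = 0.467 → ξ₂ = 166.3 lbmol/h.
Outlet amounts (n = n₀ + Σ ν·ξ):
  B: 356 − 1(257.7) = 98.26
  C: 0 + 1(257.7) − 1(166.3) = 91.49
  D: 0 + 1(166.3) = 166.3
Total out = 98.26 + 91.49 + 166.3 = 356 lbmol/h.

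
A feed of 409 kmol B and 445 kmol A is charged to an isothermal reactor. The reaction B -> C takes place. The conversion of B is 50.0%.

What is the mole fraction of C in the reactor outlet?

0.239

B reacted = 0.5 × 409 = 204.5 kmol; ν_B = −1, so ξ = 204.5/1 = 204.5 kmol.
Outlet amounts (n = n₀ + ν ξ):
  B: 409 − 1(204.5) = 204.5
  C: 0 + 1(204.5) = 204.5
  A: 445 (inert)
Total out = 854 kmol; y_C = 204.5 / 854 = 0.2395.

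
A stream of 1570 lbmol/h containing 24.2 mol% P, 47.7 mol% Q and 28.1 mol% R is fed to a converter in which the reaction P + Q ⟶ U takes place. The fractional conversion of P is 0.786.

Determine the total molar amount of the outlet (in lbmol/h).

P reacted = 0.786 × 379.9 = 298.6 lbmol/h; ν_P = −1, so ξ = 298.6/1 = 298.6 lbmol/h.
Outlet amounts (n = n₀ + ν ξ):
  P: 379.9 − 1(298.6) = 81.31
  Q: 748.9 − 1(298.6) = 450.3
  U: 0 + 1(298.6) = 298.6
  R: 441.2 (inert)
Total out = 81.31 + 450.3 + 298.6 + 441.2 = 1271 lbmol/h.

1270 lbmol/h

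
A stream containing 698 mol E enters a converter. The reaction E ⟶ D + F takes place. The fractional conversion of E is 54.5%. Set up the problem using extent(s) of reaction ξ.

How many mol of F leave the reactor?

E reacted = 0.545 × 698 = 380.4 mol; ν_E = −1, so ξ = 380.4/1 = 380.4 mol.
Outlet amounts (n = n₀ + ν ξ):
  E: 698 − 1(380.4) = 317.6
  D: 0 + 1(380.4) = 380.4
  F: 0 + 1(380.4) = 380.4

380 mol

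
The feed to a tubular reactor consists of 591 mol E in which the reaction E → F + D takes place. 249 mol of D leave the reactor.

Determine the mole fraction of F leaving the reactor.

0.296

For D: n = n₀ + 1ξ → 249 = 0 + 1ξ, giving ξ = 249 mol.
Outlet amounts (n = n₀ + ν ξ):
  E: 591 − 1(249) = 342
  F: 0 + 1(249) = 249
  D: 0 + 1(249) = 249
Total out = 840 mol; y_F = 249 / 840 = 0.2964.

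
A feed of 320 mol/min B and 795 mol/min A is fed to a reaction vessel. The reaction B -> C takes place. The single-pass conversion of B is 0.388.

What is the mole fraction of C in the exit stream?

B reacted = 0.388 × 320 = 124.2 mol/min; ν_B = −1, so ξ = 124.2/1 = 124.2 mol/min.
Outlet amounts (n = n₀ + ν ξ):
  B: 320 − 1(124.2) = 195.8
  C: 0 + 1(124.2) = 124.2
  A: 795 (inert)
Total out = 1115 mol/min; y_C = 124.2 / 1115 = 0.1114.

0.111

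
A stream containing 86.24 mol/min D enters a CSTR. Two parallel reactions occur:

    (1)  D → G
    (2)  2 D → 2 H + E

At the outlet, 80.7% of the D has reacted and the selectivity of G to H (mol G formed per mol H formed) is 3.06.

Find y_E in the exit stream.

0.0904

Conversion of D: D consumed = 0.807 × 86.24 = 69.6 mol/min = 1ξ₁ + 2ξ₂.
Selectivity: 1ξ₁ / (2ξ₂) = 3.06 → ξ₁ = 6.12 ξ₂.
Substitute: (1·6.12 + 2) ξ₂ = 69.6 → ξ₂ = 8.571 mol/min, ξ₁ = 52.45 mol/min.
Outlet amounts (n = n₀ + Σ ν·ξ):
  D: 86.24 − 1(52.45) − 2(8.571) = 16.64
  G: 0 + 1(52.45) = 52.45
  H: 0 + 2(8.571) = 17.14
  E: 0 + 1(8.571) = 8.571
Total out = 94.81 mol/min; y_E = 8.571 / 94.81 = 0.0904.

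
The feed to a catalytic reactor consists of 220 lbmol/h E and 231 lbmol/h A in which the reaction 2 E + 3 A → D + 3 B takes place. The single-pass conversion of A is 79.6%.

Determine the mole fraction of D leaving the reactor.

0.157

A reacted = 0.796 × 231 = 183.9 lbmol/h; ν_A = −3, so ξ = 183.9/3 = 61.29 lbmol/h.
Outlet amounts (n = n₀ + ν ξ):
  E: 220 − 2(61.29) = 97.42
  A: 231 − 3(61.29) = 47.12
  D: 0 + 1(61.29) = 61.29
  B: 0 + 3(61.29) = 183.9
Total out = 389.7 lbmol/h; y_D = 61.29 / 389.7 = 0.1573.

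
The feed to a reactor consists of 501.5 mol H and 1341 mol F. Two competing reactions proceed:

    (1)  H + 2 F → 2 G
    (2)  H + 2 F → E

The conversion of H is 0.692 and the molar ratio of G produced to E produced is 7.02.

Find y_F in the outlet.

Conversion of H: H consumed = 0.692 × 501.5 = 347 mol = 1ξ₁ + 1ξ₂.
Selectivity: 2ξ₁ / (1ξ₂) = 7.02 → ξ₁ = 3.51 ξ₂.
Substitute: (1·3.51 + 1) ξ₂ = 347 → ξ₂ = 76.95 mol, ξ₁ = 270.1 mol.
Outlet amounts (n = n₀ + Σ ν·ξ):
  H: 501.5 − 1(270.1) − 1(76.95) = 154.5
  F: 1341 − 2(270.1) − 2(76.95) = 646.9
  G: 0 + 2(270.1) = 540.2
  E: 0 + 1(76.95) = 76.95
Total out = 1419 mol; y_F = 646.9 / 1419 = 0.4561.

0.456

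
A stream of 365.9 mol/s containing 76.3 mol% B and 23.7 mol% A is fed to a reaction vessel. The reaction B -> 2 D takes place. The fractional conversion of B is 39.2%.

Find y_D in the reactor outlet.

B reacted = 0.392 × 279.2 = 109.4 mol/s; ν_B = −1, so ξ = 109.4/1 = 109.4 mol/s.
Outlet amounts (n = n₀ + ν ξ):
  B: 279.2 − 1(109.4) = 169.7
  D: 0 + 2(109.4) = 218.9
  A: 86.72 (inert)
Total out = 475.3 mol/s; y_D = 218.9 / 475.3 = 0.4605.

0.46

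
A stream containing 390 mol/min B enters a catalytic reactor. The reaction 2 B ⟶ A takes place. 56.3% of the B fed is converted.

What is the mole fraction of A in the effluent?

0.392

B reacted = 0.563 × 390 = 219.6 mol/min; ν_B = −2, so ξ = 219.6/2 = 109.8 mol/min.
Outlet amounts (n = n₀ + ν ξ):
  B: 390 − 2(109.8) = 170.4
  A: 0 + 1(109.8) = 109.8
Total out = 280.2 mol/min; y_A = 109.8 / 280.2 = 0.3918.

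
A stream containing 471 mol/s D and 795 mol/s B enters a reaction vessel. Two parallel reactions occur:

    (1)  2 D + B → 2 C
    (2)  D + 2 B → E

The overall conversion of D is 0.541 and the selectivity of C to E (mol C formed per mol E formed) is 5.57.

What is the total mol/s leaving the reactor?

Conversion of D: D consumed = 0.541 × 471 = 254.8 mol/s = 2ξ₁ + 1ξ₂.
Selectivity: 2ξ₁ / (1ξ₂) = 5.57 → ξ₁ = 2.785 ξ₂.
Substitute: (2·2.785 + 1) ξ₂ = 254.8 → ξ₂ = 38.78 mol/s, ξ₁ = 108 mol/s.
Outlet amounts (n = n₀ + Σ ν·ξ):
  D: 471 − 2(108) − 1(38.78) = 216.2
  B: 795 − 1(108) − 2(38.78) = 609.4
  C: 0 + 2(108) = 216
  E: 0 + 1(38.78) = 38.78
Total out = 216.2 + 609.4 + 216 + 38.78 = 1080 mol/s.

1080 mol/s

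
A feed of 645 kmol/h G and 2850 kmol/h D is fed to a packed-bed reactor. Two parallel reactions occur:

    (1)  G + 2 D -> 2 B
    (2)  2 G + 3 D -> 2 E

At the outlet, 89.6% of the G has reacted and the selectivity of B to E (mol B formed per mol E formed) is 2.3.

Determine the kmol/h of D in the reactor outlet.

1830 kmol/h

Conversion of G: G consumed = 0.896 × 645 = 577.9 kmol/h = 1ξ₁ + 2ξ₂.
Selectivity: 2ξ₁ / (2ξ₂) = 2.3 → ξ₁ = 2.3 ξ₂.
Substitute: (1·2.3 + 2) ξ₂ = 577.9 → ξ₂ = 134.4 kmol/h, ξ₁ = 309.1 kmol/h.
Outlet amounts (n = n₀ + Σ ν·ξ):
  G: 645 − 1(309.1) − 2(134.4) = 67.08
  D: 2850 − 2(309.1) − 3(134.4) = 1829
  B: 0 + 2(309.1) = 618.2
  E: 0 + 2(134.4) = 268.8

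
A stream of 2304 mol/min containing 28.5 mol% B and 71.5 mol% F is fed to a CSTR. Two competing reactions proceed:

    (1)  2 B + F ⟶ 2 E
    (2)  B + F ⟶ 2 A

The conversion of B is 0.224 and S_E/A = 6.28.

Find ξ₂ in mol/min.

Conversion of B: B consumed = 0.224 × 656.6 = 147.1 mol/min = 2ξ₁ + 1ξ₂.
Selectivity: 2ξ₁ / (2ξ₂) = 6.28 → ξ₁ = 6.28 ξ₂.
Substitute: (2·6.28 + 1) ξ₂ = 147.1 → ξ₂ = 10.85 mol/min, ξ₁ = 68.12 mol/min.
Outlet amounts (n = n₀ + Σ ν·ξ):
  B: 656.6 − 2(68.12) − 1(10.85) = 509.6
  F: 1647 − 1(68.12) − 1(10.85) = 1568
  E: 0 + 2(68.12) = 136.2
  A: 0 + 2(10.85) = 21.69

ξ₂ = 10.8 mol/min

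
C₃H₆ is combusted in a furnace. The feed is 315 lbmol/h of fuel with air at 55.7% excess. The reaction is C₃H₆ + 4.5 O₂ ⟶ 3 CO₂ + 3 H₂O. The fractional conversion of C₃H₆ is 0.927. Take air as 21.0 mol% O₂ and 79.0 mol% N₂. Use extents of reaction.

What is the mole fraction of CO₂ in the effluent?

0.0799

Stoichiometric O₂ = 4.5 × 315 = 1418 lbmol/h; O₂ fed = 1418 × 1.557 = 2207 lbmol/h.
N₂ fed = 2207 × 79/21 = 8303 lbmol/h.
Fuel reacted = 0.927 × 315 → ξ = 292 lbmol/h.
Outlet (n = n₀ + ν ξ):
  C₃H₆: 315 − 1(292) = 23
  O₂: 2207 − 4.5(292) = 893
  N₂: 8303 (inert)
  CO₂: 0 + 3(292) = 876
  H₂O: 0 + 3(292) = 876
Total out = 10970 lbmol/h; y_CO₂ = 876 / 10970 = 0.07985.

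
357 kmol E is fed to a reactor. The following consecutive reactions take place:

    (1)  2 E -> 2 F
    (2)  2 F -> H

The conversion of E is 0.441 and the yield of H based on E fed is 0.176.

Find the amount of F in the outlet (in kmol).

Conversion of E: E consumed = 2ξ₁ = 0.441 × 357 → ξ₁ = 78.72 kmol.
Yield of H: 1ξ₂ / 357 = 0.176 → ξ₂ = 62.83 kmol.
Outlet amounts (n = n₀ + Σ ν·ξ):
  E: 357 − 2(78.72) = 199.6
  F: 0 + 2(78.72) − 2(62.83) = 31.77
  H: 0 + 1(62.83) = 62.83

31.8 kmol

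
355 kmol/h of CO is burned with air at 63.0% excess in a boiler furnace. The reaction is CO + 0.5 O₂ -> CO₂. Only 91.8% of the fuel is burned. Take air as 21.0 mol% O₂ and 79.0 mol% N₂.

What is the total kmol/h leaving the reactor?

1570 kmol/h

Stoichiometric O₂ = 0.5 × 355 = 177.5 kmol/h; O₂ fed = 177.5 × 1.630 = 289.3 kmol/h.
N₂ fed = 289.3 × 79/21 = 1088 kmol/h.
Fuel reacted = 0.918 × 355 → ξ = 325.9 kmol/h.
Outlet (n = n₀ + ν ξ):
  CO: 355 − 1(325.9) = 29.11
  O₂: 289.3 − 0.5(325.9) = 126.4
  N₂: 1088 (inert)
  CO₂: 0 + 1(325.9) = 325.9
Total out = 29.11 + 126.4 + 1088 + 325.9 = 1570 kmol/h.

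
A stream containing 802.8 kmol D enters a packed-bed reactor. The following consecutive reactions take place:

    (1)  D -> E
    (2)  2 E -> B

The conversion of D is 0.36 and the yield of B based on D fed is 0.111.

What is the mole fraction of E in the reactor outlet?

0.155

Conversion of D: D consumed = 1ξ₁ = 0.36 × 802.8 → ξ₁ = 289 kmol.
Yield of B: 1ξ₂ / 802.8 = 0.111 → ξ₂ = 89.11 kmol.
Outlet amounts (n = n₀ + Σ ν·ξ):
  D: 802.8 − 1(289) = 513.8
  E: 0 + 1(289) − 2(89.11) = 110.8
  B: 0 + 1(89.11) = 89.11
Total out = 713.7 kmol; y_E = 110.8 / 713.7 = 0.1552.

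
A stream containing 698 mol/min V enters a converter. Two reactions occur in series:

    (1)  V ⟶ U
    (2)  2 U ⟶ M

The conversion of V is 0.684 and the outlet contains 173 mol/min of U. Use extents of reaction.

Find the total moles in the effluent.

546 mol/min

Conversion of V: V consumed = 1ξ₁ = 0.684 × 698 → ξ₁ = 477.4 mol/min.
U balance: n_U = 0 + 1ξ₁ − 2ξ₂ = 173 → ξ₂ = (1·477.4 − 173)/2 = 152.2 mol/min.
Outlet amounts (n = n₀ + Σ ν·ξ):
  V: 698 − 1(477.4) = 220.6
  U: 0 + 1(477.4) − 2(152.2) = 173
  M: 0 + 1(152.2) = 152.2
Total out = 220.6 + 173 + 152.2 = 545.8 mol/min.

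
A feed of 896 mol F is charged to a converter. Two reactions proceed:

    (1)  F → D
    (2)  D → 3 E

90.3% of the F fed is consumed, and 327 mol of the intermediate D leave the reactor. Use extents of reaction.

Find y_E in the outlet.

0.777

Conversion of F: F consumed = 1ξ₁ = 0.903 × 896 → ξ₁ = 809.1 mol.
D balance: n_D = 0 + 1ξ₁ − 1ξ₂ = 327 → ξ₂ = (1·809.1 − 327)/1 = 482.1 mol.
Outlet amounts (n = n₀ + Σ ν·ξ):
  F: 896 − 1(809.1) = 86.91
  D: 0 + 1(809.1) − 1(482.1) = 327
  E: 0 + 3(482.1) = 1446
Total out = 1860 mol; y_E = 1446 / 1860 = 0.7775.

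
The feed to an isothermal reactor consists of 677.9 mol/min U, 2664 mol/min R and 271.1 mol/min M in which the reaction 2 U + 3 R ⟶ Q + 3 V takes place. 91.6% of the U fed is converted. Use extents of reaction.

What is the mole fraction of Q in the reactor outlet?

U reacted = 0.916 × 677.9 = 621 mol/min; ν_U = −2, so ξ = 621/2 = 310.5 mol/min.
Outlet amounts (n = n₀ + ν ξ):
  U: 677.9 − 2(310.5) = 56.94
  R: 2664 − 3(310.5) = 1733
  Q: 0 + 1(310.5) = 310.5
  V: 0 + 3(310.5) = 931.4
  M: 271.1 (inert)
Total out = 3303 mol/min; y_Q = 310.5 / 3303 = 0.09401.

0.094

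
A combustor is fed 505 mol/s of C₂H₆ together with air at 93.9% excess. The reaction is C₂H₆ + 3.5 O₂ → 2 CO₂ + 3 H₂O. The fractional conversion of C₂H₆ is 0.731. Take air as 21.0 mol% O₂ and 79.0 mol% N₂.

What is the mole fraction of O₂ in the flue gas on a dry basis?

0.134

Stoichiometric O₂ = 3.5 × 505 = 1768 mol/s; O₂ fed = 1768 × 1.939 = 3427 mol/s.
N₂ fed = 3427 × 79/21 = 12890 mol/s.
Fuel reacted = 0.731 × 505 → ξ = 369.2 mol/s.
Outlet (n = n₀ + ν ξ):
  C₂H₆: 505 − 1(369.2) = 135.8
  O₂: 3427 − 3.5(369.2) = 2135
  N₂: 12890 (inert)
  CO₂: 0 + 2(369.2) = 738.3
  H₂O: 0 + 3(369.2) = 1107
Dry total = 15900 mol/s; y_O₂ (dry) = 2135 / 15900 = 0.1343.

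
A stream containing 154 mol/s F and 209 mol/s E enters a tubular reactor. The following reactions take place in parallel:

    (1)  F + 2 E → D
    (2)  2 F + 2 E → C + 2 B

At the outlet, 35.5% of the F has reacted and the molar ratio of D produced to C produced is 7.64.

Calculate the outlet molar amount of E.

Conversion of F: F consumed = 0.355 × 154 = 54.67 mol/s = 1ξ₁ + 2ξ₂.
Selectivity: 1ξ₁ / (1ξ₂) = 7.64 → ξ₁ = 7.64 ξ₂.
Substitute: (1·7.64 + 2) ξ₂ = 54.67 → ξ₂ = 5.671 mol/s, ξ₁ = 43.33 mol/s.
Outlet amounts (n = n₀ + Σ ν·ξ):
  F: 154 − 1(43.33) − 2(5.671) = 99.33
  E: 209 − 2(43.33) − 2(5.671) = 111
  D: 0 + 1(43.33) = 43.33
  C: 0 + 1(5.671) = 5.671
  B: 0 + 2(5.671) = 11.34

111 mol/s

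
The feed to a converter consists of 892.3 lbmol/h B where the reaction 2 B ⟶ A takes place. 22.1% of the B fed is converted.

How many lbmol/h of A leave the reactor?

98.6 lbmol/h

B reacted = 0.221 × 892.3 = 197.2 lbmol/h; ν_B = −2, so ξ = 197.2/2 = 98.6 lbmol/h.
Outlet amounts (n = n₀ + ν ξ):
  B: 892.3 − 2(98.6) = 695.1
  A: 0 + 1(98.6) = 98.6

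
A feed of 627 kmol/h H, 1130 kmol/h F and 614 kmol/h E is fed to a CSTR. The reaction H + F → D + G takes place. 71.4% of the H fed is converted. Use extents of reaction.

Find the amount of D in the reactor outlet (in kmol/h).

H reacted = 0.714 × 627 = 447.7 kmol/h; ν_H = −1, so ξ = 447.7/1 = 447.7 kmol/h.
Outlet amounts (n = n₀ + ν ξ):
  H: 627 − 1(447.7) = 179.3
  F: 1130 − 1(447.7) = 682.3
  D: 0 + 1(447.7) = 447.7
  G: 0 + 1(447.7) = 447.7
  E: 614 (inert)

448 kmol/h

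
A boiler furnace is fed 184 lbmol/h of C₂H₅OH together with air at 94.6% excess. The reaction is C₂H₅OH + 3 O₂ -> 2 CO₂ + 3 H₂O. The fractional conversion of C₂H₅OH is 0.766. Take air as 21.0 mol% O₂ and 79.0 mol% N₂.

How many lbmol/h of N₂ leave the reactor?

Stoichiometric O₂ = 3 × 184 = 552 lbmol/h; O₂ fed = 552 × 1.946 = 1074 lbmol/h.
N₂ fed = 1074 × 79/21 = 4041 lbmol/h.
Fuel reacted = 0.766 × 184 → ξ = 140.9 lbmol/h.
Outlet (n = n₀ + ν ξ):
  C₂H₅OH: 184 − 1(140.9) = 43.06
  O₂: 1074 − 3(140.9) = 651.4
  N₂: 4041 (inert)
  CO₂: 0 + 2(140.9) = 281.9
  H₂O: 0 + 3(140.9) = 422.8

4040 lbmol/h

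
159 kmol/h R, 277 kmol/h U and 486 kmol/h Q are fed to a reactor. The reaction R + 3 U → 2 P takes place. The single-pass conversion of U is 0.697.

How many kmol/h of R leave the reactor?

U reacted = 0.697 × 277 = 193.1 kmol/h; ν_U = −3, so ξ = 193.1/3 = 64.36 kmol/h.
Outlet amounts (n = n₀ + ν ξ):
  R: 159 − 1(64.36) = 94.64
  U: 277 − 3(64.36) = 83.93
  P: 0 + 2(64.36) = 128.7
  Q: 486 (inert)

94.6 kmol/h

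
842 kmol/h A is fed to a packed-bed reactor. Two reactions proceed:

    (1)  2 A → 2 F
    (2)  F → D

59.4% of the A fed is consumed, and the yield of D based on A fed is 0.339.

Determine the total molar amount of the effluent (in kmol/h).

842 kmol/h

Conversion of A: A consumed = 2ξ₁ = 0.594 × 842 → ξ₁ = 250.1 kmol/h.
Yield of D: 1ξ₂ / 842 = 0.339 → ξ₂ = 285.4 kmol/h.
Outlet amounts (n = n₀ + Σ ν·ξ):
  A: 842 − 2(250.1) = 341.9
  F: 0 + 2(250.1) − 1(285.4) = 214.7
  D: 0 + 1(285.4) = 285.4
Total out = 341.9 + 214.7 + 285.4 = 842 kmol/h.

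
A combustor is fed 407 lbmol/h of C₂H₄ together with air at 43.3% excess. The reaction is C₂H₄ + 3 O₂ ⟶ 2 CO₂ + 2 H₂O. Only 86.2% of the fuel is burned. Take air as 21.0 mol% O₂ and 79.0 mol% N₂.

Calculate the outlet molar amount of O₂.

Stoichiometric O₂ = 3 × 407 = 1221 lbmol/h; O₂ fed = 1221 × 1.433 = 1750 lbmol/h.
N₂ fed = 1750 × 79/21 = 6582 lbmol/h.
Fuel reacted = 0.862 × 407 → ξ = 350.8 lbmol/h.
Outlet (n = n₀ + ν ξ):
  C₂H₄: 407 − 1(350.8) = 56.17
  O₂: 1750 − 3(350.8) = 697.2
  N₂: 6582 (inert)
  CO₂: 0 + 2(350.8) = 701.7
  H₂O: 0 + 2(350.8) = 701.7

697 lbmol/h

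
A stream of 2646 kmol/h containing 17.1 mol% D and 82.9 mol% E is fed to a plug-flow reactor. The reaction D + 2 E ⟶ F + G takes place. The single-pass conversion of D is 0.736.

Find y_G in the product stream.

D reacted = 0.736 × 452.5 = 333 kmol/h; ν_D = −1, so ξ = 333/1 = 333 kmol/h.
Outlet amounts (n = n₀ + ν ξ):
  D: 452.5 − 1(333) = 119.5
  E: 2194 − 2(333) = 1528
  F: 0 + 1(333) = 333
  G: 0 + 1(333) = 333
Total out = 2313 kmol/h; y_G = 333 / 2313 = 0.144.

0.144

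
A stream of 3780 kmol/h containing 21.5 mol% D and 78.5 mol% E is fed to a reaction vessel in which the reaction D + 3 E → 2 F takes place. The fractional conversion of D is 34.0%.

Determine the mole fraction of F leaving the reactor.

D reacted = 0.34 × 812.7 = 276.3 kmol/h; ν_D = −1, so ξ = 276.3/1 = 276.3 kmol/h.
Outlet amounts (n = n₀ + ν ξ):
  D: 812.7 − 1(276.3) = 536.4
  E: 2967 − 3(276.3) = 2138
  F: 0 + 2(276.3) = 552.6
Total out = 3227 kmol/h; y_F = 552.6 / 3227 = 0.1712.

0.171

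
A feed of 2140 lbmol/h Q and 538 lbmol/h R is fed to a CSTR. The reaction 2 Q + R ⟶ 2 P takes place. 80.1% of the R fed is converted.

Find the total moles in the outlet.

R reacted = 0.801 × 538 = 430.9 lbmol/h; ν_R = −1, so ξ = 430.9/1 = 430.9 lbmol/h.
Outlet amounts (n = n₀ + ν ξ):
  Q: 2140 − 2(430.9) = 1278
  R: 538 − 1(430.9) = 107.1
  P: 0 + 2(430.9) = 861.9
Total out = 1278 + 107.1 + 861.9 = 2247 lbmol/h.

2250 lbmol/h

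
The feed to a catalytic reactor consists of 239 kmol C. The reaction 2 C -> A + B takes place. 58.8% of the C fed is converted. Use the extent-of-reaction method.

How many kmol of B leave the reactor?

C reacted = 0.588 × 239 = 140.5 kmol; ν_C = −2, so ξ = 140.5/2 = 70.27 kmol.
Outlet amounts (n = n₀ + ν ξ):
  C: 239 − 2(70.27) = 98.47
  A: 0 + 1(70.27) = 70.27
  B: 0 + 1(70.27) = 70.27

70.3 kmol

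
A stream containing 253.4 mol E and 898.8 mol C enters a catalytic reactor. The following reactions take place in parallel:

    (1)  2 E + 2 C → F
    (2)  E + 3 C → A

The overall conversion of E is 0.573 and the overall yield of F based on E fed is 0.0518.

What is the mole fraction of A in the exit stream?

0.157

Yield of F: 1ξ₁ / 253.4 = 0.0518 → ξ₁ = 13.13 mol.
Conversion of E: 2ξ₁ + 1ξ₂ = 0.573 × 253.4 = 145.2 → ξ₂ = 118.9 mol.
Outlet amounts (n = n₀ + Σ ν·ξ):
  E: 253.4 − 2(13.13) − 1(118.9) = 108.2
  C: 898.8 − 2(13.13) − 3(118.9) = 515.7
  F: 0 + 1(13.13) = 13.13
  A: 0 + 1(118.9) = 118.9
Total out = 756 mol; y_A = 118.9 / 756 = 0.1573.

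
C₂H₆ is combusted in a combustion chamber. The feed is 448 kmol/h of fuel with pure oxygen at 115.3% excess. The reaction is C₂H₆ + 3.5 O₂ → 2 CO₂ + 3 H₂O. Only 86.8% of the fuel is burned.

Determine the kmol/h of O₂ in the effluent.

Stoichiometric O₂ = 3.5 × 448 = 1568 kmol/h; O₂ fed = 1568 × 2.153 = 3376 kmol/h.
Fuel reacted = 0.868 × 448 → ξ = 388.9 kmol/h.
Outlet (n = n₀ + ν ξ):
  C₂H₆: 448 − 1(388.9) = 59.14
  O₂: 3376 − 3.5(388.9) = 2015
  CO₂: 0 + 2(388.9) = 777.7
  H₂O: 0 + 3(388.9) = 1167

2010 kmol/h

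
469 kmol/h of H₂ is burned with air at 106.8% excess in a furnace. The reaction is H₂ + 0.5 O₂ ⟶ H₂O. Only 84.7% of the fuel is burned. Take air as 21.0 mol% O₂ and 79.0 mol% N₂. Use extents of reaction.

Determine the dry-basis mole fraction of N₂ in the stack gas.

Stoichiometric O₂ = 0.5 × 469 = 234.5 kmol/h; O₂ fed = 234.5 × 2.068 = 484.9 kmol/h.
N₂ fed = 484.9 × 79/21 = 1824 kmol/h.
Fuel reacted = 0.847 × 469 → ξ = 397.2 kmol/h.
Outlet (n = n₀ + ν ξ):
  H₂: 469 − 1(397.2) = 71.76
  O₂: 484.9 − 0.5(397.2) = 286.3
  N₂: 1824 (inert)
  H₂O: 0 + 1(397.2) = 397.2
Dry total = 2182 kmol/h; y_N₂ (dry) = 1824 / 2182 = 0.8359.

0.836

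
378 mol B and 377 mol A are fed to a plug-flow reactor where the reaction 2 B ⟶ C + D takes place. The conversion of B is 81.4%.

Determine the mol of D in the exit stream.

154 mol

B reacted = 0.814 × 378 = 307.7 mol; ν_B = −2, so ξ = 307.7/2 = 153.8 mol.
Outlet amounts (n = n₀ + ν ξ):
  B: 378 − 2(153.8) = 70.31
  C: 0 + 1(153.8) = 153.8
  D: 0 + 1(153.8) = 153.8
  A: 377 (inert)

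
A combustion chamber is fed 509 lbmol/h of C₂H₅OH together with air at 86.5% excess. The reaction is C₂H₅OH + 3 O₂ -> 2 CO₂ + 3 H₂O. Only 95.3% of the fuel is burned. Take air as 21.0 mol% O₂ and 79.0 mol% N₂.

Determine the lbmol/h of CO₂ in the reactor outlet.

970 lbmol/h

Stoichiometric O₂ = 3 × 509 = 1527 lbmol/h; O₂ fed = 1527 × 1.865 = 2848 lbmol/h.
N₂ fed = 2848 × 79/21 = 10710 lbmol/h.
Fuel reacted = 0.953 × 509 → ξ = 485.1 lbmol/h.
Outlet (n = n₀ + ν ξ):
  C₂H₅OH: 509 − 1(485.1) = 23.92
  O₂: 2848 − 3(485.1) = 1393
  N₂: 10710 (inert)
  CO₂: 0 + 2(485.1) = 970.2
  H₂O: 0 + 3(485.1) = 1455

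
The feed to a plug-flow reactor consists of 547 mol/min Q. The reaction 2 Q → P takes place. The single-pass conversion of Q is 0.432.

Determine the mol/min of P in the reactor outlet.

118 mol/min

Q reacted = 0.432 × 547 = 236.3 mol/min; ν_Q = −2, so ξ = 236.3/2 = 118.2 mol/min.
Outlet amounts (n = n₀ + ν ξ):
  Q: 547 − 2(118.2) = 310.7
  P: 0 + 1(118.2) = 118.2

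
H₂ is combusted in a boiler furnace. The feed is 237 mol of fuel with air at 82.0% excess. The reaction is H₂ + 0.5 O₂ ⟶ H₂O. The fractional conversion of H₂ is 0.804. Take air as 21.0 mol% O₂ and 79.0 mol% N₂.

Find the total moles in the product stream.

Stoichiometric O₂ = 0.5 × 237 = 118.5 mol; O₂ fed = 118.5 × 1.820 = 215.7 mol.
N₂ fed = 215.7 × 79/21 = 811.3 mol.
Fuel reacted = 0.804 × 237 → ξ = 190.5 mol.
Outlet (n = n₀ + ν ξ):
  H₂: 237 − 1(190.5) = 46.45
  O₂: 215.7 − 0.5(190.5) = 120.4
  N₂: 811.3 (inert)
  H₂O: 0 + 1(190.5) = 190.5
Total out = 46.45 + 120.4 + 811.3 + 190.5 = 1169 mol.

1170 mol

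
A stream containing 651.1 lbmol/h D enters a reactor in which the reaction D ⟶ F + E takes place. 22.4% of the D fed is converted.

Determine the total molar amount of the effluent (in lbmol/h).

797 lbmol/h

D reacted = 0.224 × 651.1 = 145.8 lbmol/h; ν_D = −1, so ξ = 145.8/1 = 145.8 lbmol/h.
Outlet amounts (n = n₀ + ν ξ):
  D: 651.1 − 1(145.8) = 505.3
  F: 0 + 1(145.8) = 145.8
  E: 0 + 1(145.8) = 145.8
Total out = 505.3 + 145.8 + 145.8 = 796.9 lbmol/h.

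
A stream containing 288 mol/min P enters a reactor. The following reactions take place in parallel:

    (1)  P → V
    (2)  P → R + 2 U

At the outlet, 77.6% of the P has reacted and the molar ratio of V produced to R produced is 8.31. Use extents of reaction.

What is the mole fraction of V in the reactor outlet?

0.594

Conversion of P: P consumed = 0.776 × 288 = 223.5 mol/min = 1ξ₁ + 1ξ₂.
Selectivity: 1ξ₁ / (1ξ₂) = 8.31 → ξ₁ = 8.31 ξ₂.
Substitute: (1·8.31 + 1) ξ₂ = 223.5 → ξ₂ = 24.01 mol/min, ξ₁ = 199.5 mol/min.
Outlet amounts (n = n₀ + Σ ν·ξ):
  P: 288 − 1(199.5) − 1(24.01) = 64.51
  V: 0 + 1(199.5) = 199.5
  R: 0 + 1(24.01) = 24.01
  U: 0 + 2(24.01) = 48.01
Total out = 336 mol/min; y_V = 199.5 / 336 = 0.5937.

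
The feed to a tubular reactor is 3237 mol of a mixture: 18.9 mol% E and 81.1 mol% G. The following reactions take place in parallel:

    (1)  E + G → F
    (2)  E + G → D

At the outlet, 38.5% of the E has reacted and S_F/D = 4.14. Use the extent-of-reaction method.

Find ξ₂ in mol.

Conversion of E: E consumed = 0.385 × 611.8 = 235.5 mol = 1ξ₁ + 1ξ₂.
Selectivity: 1ξ₁ / (1ξ₂) = 4.14 → ξ₁ = 4.14 ξ₂.
Substitute: (1·4.14 + 1) ξ₂ = 235.5 → ξ₂ = 45.82 mol, ξ₁ = 189.7 mol.
Outlet amounts (n = n₀ + Σ ν·ξ):
  E: 611.8 − 1(189.7) − 1(45.82) = 376.3
  G: 2625 − 1(189.7) − 1(45.82) = 2390
  F: 0 + 1(189.7) = 189.7
  D: 0 + 1(45.82) = 45.82

ξ₂ = 45.8 mol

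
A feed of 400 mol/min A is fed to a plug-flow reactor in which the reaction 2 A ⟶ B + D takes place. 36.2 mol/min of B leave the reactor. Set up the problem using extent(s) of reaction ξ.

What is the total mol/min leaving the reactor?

For B: n = n₀ + 1ξ → 36.2 = 0 + 1ξ, giving ξ = 36.2 mol/min.
Outlet amounts (n = n₀ + ν ξ):
  A: 400 − 2(36.2) = 327.6
  B: 0 + 1(36.2) = 36.2
  D: 0 + 1(36.2) = 36.2
Total out = 327.6 + 36.2 + 36.2 = 400 mol/min.

400 mol/min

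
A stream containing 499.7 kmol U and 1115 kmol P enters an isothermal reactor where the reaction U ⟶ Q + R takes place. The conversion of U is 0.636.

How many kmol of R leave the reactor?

318 kmol

U reacted = 0.636 × 499.7 = 317.8 kmol; ν_U = −1, so ξ = 317.8/1 = 317.8 kmol.
Outlet amounts (n = n₀ + ν ξ):
  U: 499.7 − 1(317.8) = 181.9
  Q: 0 + 1(317.8) = 317.8
  R: 0 + 1(317.8) = 317.8
  P: 1115 (inert)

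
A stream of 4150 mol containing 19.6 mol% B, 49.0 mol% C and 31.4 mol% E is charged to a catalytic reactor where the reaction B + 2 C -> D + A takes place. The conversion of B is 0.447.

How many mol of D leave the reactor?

364 mol

B reacted = 0.447 × 813.4 = 363.6 mol; ν_B = −1, so ξ = 363.6/1 = 363.6 mol.
Outlet amounts (n = n₀ + ν ξ):
  B: 813.4 − 1(363.6) = 449.8
  C: 2034 − 2(363.6) = 1306
  D: 0 + 1(363.6) = 363.6
  A: 0 + 1(363.6) = 363.6
  E: 1303 (inert)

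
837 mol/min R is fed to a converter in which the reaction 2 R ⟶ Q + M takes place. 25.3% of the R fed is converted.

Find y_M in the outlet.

0.127

R reacted = 0.253 × 837 = 211.8 mol/min; ν_R = −2, so ξ = 211.8/2 = 105.9 mol/min.
Outlet amounts (n = n₀ + ν ξ):
  R: 837 − 2(105.9) = 625.2
  Q: 0 + 1(105.9) = 105.9
  M: 0 + 1(105.9) = 105.9
Total out = 837 mol/min; y_M = 105.9 / 837 = 0.1265.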